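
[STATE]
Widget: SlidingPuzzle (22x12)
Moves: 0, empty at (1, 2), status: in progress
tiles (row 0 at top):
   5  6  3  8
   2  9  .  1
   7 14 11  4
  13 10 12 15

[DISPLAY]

┌────┬────┬────┬────┐ 
│  5 │  6 │  3 │  8 │ 
├────┼────┼────┼────┤ 
│  2 │  9 │    │  1 │ 
├────┼────┼────┼────┤ 
│  7 │ 14 │ 11 │  4 │ 
├────┼────┼────┼────┤ 
│ 13 │ 10 │ 12 │ 15 │ 
└────┴────┴────┴────┘ 
Moves: 0              
                      
                      


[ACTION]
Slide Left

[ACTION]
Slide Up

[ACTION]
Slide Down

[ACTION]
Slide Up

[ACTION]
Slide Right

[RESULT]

┌────┬────┬────┬────┐ 
│  5 │  6 │  3 │  8 │ 
├────┼────┼────┼────┤ 
│  2 │  9 │  1 │  4 │ 
├────┼────┼────┼────┤ 
│  7 │ 14 │    │ 11 │ 
├────┼────┼────┼────┤ 
│ 13 │ 10 │ 12 │ 15 │ 
└────┴────┴────┴────┘ 
Moves: 5              
                      
                      


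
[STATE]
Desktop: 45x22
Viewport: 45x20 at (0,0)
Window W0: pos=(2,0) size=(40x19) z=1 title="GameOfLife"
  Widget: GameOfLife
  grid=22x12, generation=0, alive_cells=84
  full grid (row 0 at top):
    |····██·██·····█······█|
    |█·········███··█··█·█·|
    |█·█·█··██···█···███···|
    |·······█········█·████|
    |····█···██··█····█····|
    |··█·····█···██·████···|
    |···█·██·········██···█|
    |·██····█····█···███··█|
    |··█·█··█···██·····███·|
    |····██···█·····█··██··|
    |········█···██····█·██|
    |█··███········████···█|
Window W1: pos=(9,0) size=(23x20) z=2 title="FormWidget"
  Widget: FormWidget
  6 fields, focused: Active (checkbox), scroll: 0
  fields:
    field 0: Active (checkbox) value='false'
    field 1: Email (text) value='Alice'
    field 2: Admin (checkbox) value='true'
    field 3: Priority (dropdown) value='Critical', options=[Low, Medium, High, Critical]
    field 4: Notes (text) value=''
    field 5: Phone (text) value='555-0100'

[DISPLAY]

  ┏━━━━━━┏━━━━━━━━━━━━━━━━━━━━━┓━━━━━━━━━┓   
  ┃ GameO┃ FormWidget          ┃         ┃   
  ┠──────┠─────────────────────┨─────────┨   
  ┃Gen: 0┃> Active:     [ ]    ┃         ┃   
  ┃····██┃  Email:      [Alice]┃         ┃   
  ┃█·····┃  Admin:      [x]    ┃         ┃   
  ┃█·█·█·┃  Priority:   [Crit▼]┃         ┃   
  ┃······┃  Notes:      [     ]┃         ┃   
  ┃····█·┃  Phone:      [555-0]┃         ┃   
  ┃··█···┃                     ┃         ┃   
  ┃···█·█┃                     ┃         ┃   
  ┃·██···┃                     ┃         ┃   
  ┃··█·█·┃                     ┃         ┃   
  ┃····██┃                     ┃         ┃   
  ┃······┃                     ┃         ┃   
  ┃█··███┃                     ┃         ┃   
  ┃      ┃                     ┃         ┃   
  ┃      ┃                     ┃         ┃   
  ┗━━━━━━┃                     ┃━━━━━━━━━┛   
         ┗━━━━━━━━━━━━━━━━━━━━━┛             


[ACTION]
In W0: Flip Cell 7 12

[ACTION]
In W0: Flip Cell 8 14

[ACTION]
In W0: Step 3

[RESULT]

  ┏━━━━━━┏━━━━━━━━━━━━━━━━━━━━━┓━━━━━━━━━┓   
  ┃ GameO┃ FormWidget          ┃         ┃   
  ┠──────┠─────────────────────┨─────────┨   
  ┃Gen: 3┃> Active:     [ ]    ┃         ┃   
  ┃···██·┃  Email:      [Alice]┃         ┃   
  ┃······┃  Admin:      [x]    ┃         ┃   
  ┃···█··┃  Priority:   [Crit▼]┃         ┃   
  ┃····█·┃  Notes:      [     ]┃         ┃   
  ┃··██·█┃  Phone:      [555-0]┃         ┃   
  ┃··███·┃                     ┃         ┃   
  ┃·████·┃                     ┃         ┃   
  ┃██····┃                     ┃         ┃   
  ┃······┃                     ┃         ┃   
  ┃······┃                     ┃         ┃   
  ┃······┃                     ┃         ┃   
  ┃······┃                     ┃         ┃   
  ┃      ┃                     ┃         ┃   
  ┃      ┃                     ┃         ┃   
  ┗━━━━━━┃                     ┃━━━━━━━━━┛   
         ┗━━━━━━━━━━━━━━━━━━━━━┛             


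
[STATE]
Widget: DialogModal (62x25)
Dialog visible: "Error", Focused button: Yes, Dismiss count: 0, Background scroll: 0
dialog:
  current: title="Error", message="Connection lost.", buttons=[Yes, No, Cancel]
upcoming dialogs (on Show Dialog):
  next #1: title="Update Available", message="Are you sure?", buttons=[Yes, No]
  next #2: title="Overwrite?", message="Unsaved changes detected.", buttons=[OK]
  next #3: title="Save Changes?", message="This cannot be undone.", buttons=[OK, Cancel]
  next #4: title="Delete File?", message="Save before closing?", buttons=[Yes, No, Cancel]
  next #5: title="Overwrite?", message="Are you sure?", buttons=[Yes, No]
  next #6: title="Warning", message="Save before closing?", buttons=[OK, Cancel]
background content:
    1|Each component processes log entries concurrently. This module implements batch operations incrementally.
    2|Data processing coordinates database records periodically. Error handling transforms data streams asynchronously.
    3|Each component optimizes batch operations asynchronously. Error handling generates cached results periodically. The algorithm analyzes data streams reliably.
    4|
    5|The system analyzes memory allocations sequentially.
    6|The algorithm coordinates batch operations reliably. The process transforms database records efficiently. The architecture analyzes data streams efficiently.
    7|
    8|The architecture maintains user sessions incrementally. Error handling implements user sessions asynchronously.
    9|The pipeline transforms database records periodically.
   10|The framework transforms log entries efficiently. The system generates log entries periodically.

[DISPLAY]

Each component processes log entries concurrently. This module
Data processing coordinates database records periodically. Err
Each component optimizes batch operations asynchronously. Erro
                                                              
The system analyzes memory allocations sequentially.          
The algorithm coordinates batch operations reliably. The proce
                                                              
The architecture maintains user sessions incrementally. Error 
The pipeline transforms database records periodically.        
The framework transforms log entries efficiently. The system g
                   ┌─────────────────────┐                    
                   │        Error        │                    
                   │   Connection lost.  │                    
                   │ [Yes]  No   Cancel  │                    
                   └─────────────────────┘                    
                                                              
                                                              
                                                              
                                                              
                                                              
                                                              
                                                              
                                                              
                                                              
                                                              


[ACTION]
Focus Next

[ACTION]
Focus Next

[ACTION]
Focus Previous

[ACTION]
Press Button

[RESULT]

Each component processes log entries concurrently. This module
Data processing coordinates database records periodically. Err
Each component optimizes batch operations asynchronously. Erro
                                                              
The system analyzes memory allocations sequentially.          
The algorithm coordinates batch operations reliably. The proce
                                                              
The architecture maintains user sessions incrementally. Error 
The pipeline transforms database records periodically.        
The framework transforms log entries efficiently. The system g
                                                              
                                                              
                                                              
                                                              
                                                              
                                                              
                                                              
                                                              
                                                              
                                                              
                                                              
                                                              
                                                              
                                                              
                                                              


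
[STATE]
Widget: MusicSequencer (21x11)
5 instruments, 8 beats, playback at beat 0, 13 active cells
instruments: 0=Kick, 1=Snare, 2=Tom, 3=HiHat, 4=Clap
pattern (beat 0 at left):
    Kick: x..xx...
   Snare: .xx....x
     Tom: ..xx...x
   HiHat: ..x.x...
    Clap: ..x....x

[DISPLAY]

      ▼1234567       
  Kick█··██···       
 Snare·██····█       
   Tom··██···█       
 HiHat··█·█···       
  Clap··█····█       
                     
                     
                     
                     
                     


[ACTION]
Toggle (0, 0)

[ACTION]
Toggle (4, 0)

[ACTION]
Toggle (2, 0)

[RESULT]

      ▼1234567       
  Kick···██···       
 Snare·██····█       
   Tom█·██···█       
 HiHat··█·█···       
  Clap█·█····█       
                     
                     
                     
                     
                     


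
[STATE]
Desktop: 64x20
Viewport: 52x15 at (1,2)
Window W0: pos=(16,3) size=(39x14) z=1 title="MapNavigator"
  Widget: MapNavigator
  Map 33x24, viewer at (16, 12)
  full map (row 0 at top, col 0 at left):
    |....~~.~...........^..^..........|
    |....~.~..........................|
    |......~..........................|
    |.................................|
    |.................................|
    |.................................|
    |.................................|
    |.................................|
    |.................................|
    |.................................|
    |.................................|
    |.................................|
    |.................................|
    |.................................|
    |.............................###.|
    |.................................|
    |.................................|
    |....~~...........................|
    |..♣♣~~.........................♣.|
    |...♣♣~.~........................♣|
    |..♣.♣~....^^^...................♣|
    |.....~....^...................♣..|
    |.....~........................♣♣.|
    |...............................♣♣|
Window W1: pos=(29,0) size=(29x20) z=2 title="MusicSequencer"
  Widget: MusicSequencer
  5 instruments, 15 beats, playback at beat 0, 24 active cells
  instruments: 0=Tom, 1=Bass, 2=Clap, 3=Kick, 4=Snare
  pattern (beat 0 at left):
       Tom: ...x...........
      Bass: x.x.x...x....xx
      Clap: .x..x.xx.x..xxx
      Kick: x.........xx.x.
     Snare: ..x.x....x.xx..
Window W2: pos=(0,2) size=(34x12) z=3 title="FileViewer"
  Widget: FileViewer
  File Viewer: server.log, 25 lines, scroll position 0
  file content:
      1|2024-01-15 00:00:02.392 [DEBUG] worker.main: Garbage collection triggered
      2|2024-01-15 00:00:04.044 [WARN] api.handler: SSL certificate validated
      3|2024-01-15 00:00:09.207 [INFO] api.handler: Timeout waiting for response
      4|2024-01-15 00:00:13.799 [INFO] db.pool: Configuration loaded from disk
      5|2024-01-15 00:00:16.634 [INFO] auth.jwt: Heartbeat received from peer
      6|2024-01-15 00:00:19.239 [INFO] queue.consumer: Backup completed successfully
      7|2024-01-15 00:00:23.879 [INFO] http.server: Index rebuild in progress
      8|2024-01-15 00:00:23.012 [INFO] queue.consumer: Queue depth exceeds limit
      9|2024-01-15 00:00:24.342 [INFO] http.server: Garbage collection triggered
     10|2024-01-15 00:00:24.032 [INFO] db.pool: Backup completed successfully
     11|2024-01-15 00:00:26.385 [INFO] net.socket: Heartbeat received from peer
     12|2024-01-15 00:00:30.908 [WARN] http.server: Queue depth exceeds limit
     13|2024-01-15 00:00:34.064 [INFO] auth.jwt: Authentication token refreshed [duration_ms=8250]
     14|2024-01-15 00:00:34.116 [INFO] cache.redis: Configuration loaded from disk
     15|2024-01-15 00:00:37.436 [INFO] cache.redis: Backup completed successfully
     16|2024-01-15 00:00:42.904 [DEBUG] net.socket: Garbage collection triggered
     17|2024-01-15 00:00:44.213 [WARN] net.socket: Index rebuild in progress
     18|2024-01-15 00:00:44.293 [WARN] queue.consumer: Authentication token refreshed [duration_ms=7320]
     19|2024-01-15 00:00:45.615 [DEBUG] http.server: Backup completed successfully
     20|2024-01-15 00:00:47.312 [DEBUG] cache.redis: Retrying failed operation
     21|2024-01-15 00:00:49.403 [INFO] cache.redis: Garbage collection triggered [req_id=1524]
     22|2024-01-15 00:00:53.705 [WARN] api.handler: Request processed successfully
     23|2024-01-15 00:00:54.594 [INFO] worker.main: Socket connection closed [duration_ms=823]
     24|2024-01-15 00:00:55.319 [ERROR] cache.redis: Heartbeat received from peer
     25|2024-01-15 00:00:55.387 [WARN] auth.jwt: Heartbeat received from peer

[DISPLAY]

━━━━━━━━━━━━━━━━━━━━━━━━━━━━━━━━┓───────────────────
 FileViewer                     ┃  ▼12345678901234  
────────────────────────────────┨om···█···········  
2024-01-15 00:00:02.392 [DEBUG]▲┃ss█·█·█···█····██  
2024-01-15 00:00:04.044 [WARN] █┃ap·█··█·██·█··███  
2024-01-15 00:00:09.207 [INFO] ░┃ck█·········██·█·  
2024-01-15 00:00:13.799 [INFO] ░┃re··█·█····█·██··  
2024-01-15 00:00:16.634 [INFO] ░┃                   
2024-01-15 00:00:19.239 [INFO] ░┃                   
2024-01-15 00:00:23.879 [INFO] ░┃                   
2024-01-15 00:00:23.012 [INFO] ▼┃                   
━━━━━━━━━━━━━━━━━━━━━━━━━━━━━━━━┛                   
               ┃  ..........┃                       
               ┃  ..........┃                       
               ┗━━━━━━━━━━━━┃                       


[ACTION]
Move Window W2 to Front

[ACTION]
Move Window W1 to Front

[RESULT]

━━━━━━━━━━━━━━━━━━━━━━━━━━━━┠───────────────────────
 FileViewer                 ┃      ▼12345678901234  
────────────────────────────┃   Tom···█···········  
2024-01-15 00:00:02.392 [DEB┃  Bass█·█·█···█····██  
2024-01-15 00:00:04.044 [WAR┃  Clap·█··█·██·█··███  
2024-01-15 00:00:09.207 [INF┃  Kick█·········██·█·  
2024-01-15 00:00:13.799 [INF┃ Snare··█·█····█·██··  
2024-01-15 00:00:16.634 [INF┃                       
2024-01-15 00:00:19.239 [INF┃                       
2024-01-15 00:00:23.879 [INF┃                       
2024-01-15 00:00:23.012 [INF┃                       
━━━━━━━━━━━━━━━━━━━━━━━━━━━━┃                       
               ┃  ..........┃                       
               ┃  ..........┃                       
               ┗━━━━━━━━━━━━┃                       


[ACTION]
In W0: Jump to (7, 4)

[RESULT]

━━━━━━━━━━━━━━━━━━━━━━━━━━━━┠───────────────────────
 FileViewer                 ┃      ▼12345678901234  
────────────────────────────┃   Tom···█···········  
2024-01-15 00:00:02.392 [DEB┃  Bass█·█·█···█····██  
2024-01-15 00:00:04.044 [WAR┃  Clap·█··█·██·█··███  
2024-01-15 00:00:09.207 [INF┃  Kick█·········██·█·  
2024-01-15 00:00:13.799 [INF┃ Snare··█·█····█·██··  
2024-01-15 00:00:16.634 [INF┃                       
2024-01-15 00:00:19.239 [INF┃                       
2024-01-15 00:00:23.879 [INF┃                       
2024-01-15 00:00:23.012 [INF┃                       
━━━━━━━━━━━━━━━━━━━━━━━━━━━━┃                       
               ┃           .┃                       
               ┃           .┃                       
               ┗━━━━━━━━━━━━┃                       


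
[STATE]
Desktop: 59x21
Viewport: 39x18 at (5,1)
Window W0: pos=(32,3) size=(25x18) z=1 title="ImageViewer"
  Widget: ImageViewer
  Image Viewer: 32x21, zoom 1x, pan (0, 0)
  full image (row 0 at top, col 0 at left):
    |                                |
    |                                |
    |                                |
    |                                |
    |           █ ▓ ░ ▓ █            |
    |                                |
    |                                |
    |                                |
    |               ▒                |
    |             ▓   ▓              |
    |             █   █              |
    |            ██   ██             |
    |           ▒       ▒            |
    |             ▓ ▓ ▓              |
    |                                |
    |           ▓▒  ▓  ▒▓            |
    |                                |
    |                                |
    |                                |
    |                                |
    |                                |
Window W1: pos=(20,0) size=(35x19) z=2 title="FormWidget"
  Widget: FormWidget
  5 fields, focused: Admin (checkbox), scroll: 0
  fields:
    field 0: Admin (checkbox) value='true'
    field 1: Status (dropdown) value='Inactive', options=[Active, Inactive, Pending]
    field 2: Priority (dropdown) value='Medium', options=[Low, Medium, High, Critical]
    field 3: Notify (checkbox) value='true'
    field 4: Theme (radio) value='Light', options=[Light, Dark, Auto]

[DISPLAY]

               ┃ FormWidget            
               ┠───────────────────────
               ┃> Admin:      [x]      
               ┃  Status:     [Inactive
               ┃  Priority:   [Medium  
               ┃  Notify:     [x]      
               ┃  Theme:      (●) Light
               ┃                       
               ┃                       
               ┃                       
               ┃                       
               ┃                       
               ┃                       
               ┃                       
               ┃                       
               ┃                       
               ┃                       
               ┗━━━━━━━━━━━━━━━━━━━━━━━


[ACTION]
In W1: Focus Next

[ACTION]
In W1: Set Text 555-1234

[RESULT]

               ┃ FormWidget            
               ┠───────────────────────
               ┃  Admin:      [x]      
               ┃> Status:     [Inactive
               ┃  Priority:   [Medium  
               ┃  Notify:     [x]      
               ┃  Theme:      (●) Light
               ┃                       
               ┃                       
               ┃                       
               ┃                       
               ┃                       
               ┃                       
               ┃                       
               ┃                       
               ┃                       
               ┃                       
               ┗━━━━━━━━━━━━━━━━━━━━━━━


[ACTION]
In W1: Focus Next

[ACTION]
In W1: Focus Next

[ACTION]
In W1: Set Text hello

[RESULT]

               ┃ FormWidget            
               ┠───────────────────────
               ┃  Admin:      [x]      
               ┃  Status:     [Inactive
               ┃  Priority:   [Medium  
               ┃> Notify:     [x]      
               ┃  Theme:      (●) Light
               ┃                       
               ┃                       
               ┃                       
               ┃                       
               ┃                       
               ┃                       
               ┃                       
               ┃                       
               ┃                       
               ┃                       
               ┗━━━━━━━━━━━━━━━━━━━━━━━


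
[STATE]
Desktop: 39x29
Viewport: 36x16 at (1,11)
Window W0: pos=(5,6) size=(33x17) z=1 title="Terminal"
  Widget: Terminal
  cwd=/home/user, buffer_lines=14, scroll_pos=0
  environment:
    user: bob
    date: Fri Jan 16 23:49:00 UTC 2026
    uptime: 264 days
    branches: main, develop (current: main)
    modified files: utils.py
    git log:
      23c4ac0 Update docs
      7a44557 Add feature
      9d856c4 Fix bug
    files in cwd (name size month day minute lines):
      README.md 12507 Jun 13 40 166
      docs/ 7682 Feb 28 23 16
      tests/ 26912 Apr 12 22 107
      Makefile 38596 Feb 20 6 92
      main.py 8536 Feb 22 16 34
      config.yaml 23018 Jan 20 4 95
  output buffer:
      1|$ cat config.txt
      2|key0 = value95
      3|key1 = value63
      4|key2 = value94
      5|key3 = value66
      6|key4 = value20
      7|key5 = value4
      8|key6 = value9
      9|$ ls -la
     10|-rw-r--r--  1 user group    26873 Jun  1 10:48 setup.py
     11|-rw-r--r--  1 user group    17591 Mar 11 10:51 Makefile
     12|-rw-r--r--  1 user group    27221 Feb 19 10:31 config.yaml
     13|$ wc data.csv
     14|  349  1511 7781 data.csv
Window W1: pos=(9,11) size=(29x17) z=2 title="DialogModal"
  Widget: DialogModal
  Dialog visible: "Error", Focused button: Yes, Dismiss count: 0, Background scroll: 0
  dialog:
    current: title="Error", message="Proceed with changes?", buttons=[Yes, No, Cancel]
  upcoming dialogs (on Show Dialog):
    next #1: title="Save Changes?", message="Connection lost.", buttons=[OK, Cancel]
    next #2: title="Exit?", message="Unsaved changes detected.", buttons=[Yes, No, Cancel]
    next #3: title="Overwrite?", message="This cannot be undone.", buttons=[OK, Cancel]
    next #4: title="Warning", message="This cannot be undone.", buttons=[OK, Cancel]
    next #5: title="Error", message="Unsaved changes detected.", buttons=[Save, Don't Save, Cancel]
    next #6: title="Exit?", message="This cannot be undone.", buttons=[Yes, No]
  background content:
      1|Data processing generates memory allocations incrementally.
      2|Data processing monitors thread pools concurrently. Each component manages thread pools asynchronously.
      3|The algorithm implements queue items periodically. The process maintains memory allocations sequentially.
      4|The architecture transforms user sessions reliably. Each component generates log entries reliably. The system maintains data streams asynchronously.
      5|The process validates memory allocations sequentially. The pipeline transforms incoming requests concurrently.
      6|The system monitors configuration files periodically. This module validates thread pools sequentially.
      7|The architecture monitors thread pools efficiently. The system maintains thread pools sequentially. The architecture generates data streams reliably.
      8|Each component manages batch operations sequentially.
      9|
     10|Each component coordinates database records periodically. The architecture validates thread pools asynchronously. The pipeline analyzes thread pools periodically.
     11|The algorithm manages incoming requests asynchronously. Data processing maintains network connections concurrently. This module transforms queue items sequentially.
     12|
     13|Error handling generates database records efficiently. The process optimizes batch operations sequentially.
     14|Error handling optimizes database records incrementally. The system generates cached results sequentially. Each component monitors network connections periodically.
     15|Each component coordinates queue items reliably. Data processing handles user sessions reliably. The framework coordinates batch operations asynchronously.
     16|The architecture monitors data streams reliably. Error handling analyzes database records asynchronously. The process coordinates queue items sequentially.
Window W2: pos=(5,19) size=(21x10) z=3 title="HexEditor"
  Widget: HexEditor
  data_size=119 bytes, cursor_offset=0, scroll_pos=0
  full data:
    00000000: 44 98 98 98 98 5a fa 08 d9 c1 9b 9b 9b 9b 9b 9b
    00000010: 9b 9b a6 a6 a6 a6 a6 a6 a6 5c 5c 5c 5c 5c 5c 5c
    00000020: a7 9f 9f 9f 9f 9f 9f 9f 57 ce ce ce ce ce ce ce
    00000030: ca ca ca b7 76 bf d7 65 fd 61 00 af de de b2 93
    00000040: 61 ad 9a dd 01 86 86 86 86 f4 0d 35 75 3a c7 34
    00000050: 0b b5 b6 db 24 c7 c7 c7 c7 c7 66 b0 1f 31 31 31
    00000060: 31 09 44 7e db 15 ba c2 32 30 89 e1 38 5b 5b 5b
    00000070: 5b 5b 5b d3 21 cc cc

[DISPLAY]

    ┃key┏━━━━━━━━━━━━━━━━━━━━━━━━━━━
    ┃key┃ DialogModal               
    ┃key┠───────────────────────────
    ┃key┃Data processing generates m
    ┃key┃Data processing monitors th
    ┃key┃The algorithm implements qu
    ┃$ l┃The architecture transforms
    ┃-rw┃Th┌─────────────────────┐or
    ┏━━━━━━━━━━━━━━━━━━━┓        │gu
    ┃ HexEditor         ┃changes?│ t
    ┠───────────────────┨Cancel  │tc
    ┃00000000  44 98 98 ┃────────┘  
    ┃00000010  9b 9b a6 ┃oordinates 
    ┃00000020  a7 9f 9f ┃nages incom
    ┃00000030  ca ca ca ┃           
    ┃00000040  61 ad 9a ┃enerates da


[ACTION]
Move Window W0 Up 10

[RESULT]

    ┃$ l┏━━━━━━━━━━━━━━━━━━━━━━━━━━━
    ┃-rw┃ DialogModal               
    ┃-rw┠───────────────────────────
    ┃-rw┃Data processing generates m
    ┃$ w┃Data processing monitors th
    ┗━━━┃The algorithm implements qu
        ┃The architecture transforms
        ┃Th┌─────────────────────┐or
    ┏━━━━━━━━━━━━━━━━━━━┓        │gu
    ┃ HexEditor         ┃changes?│ t
    ┠───────────────────┨Cancel  │tc
    ┃00000000  44 98 98 ┃────────┘  
    ┃00000010  9b 9b a6 ┃oordinates 
    ┃00000020  a7 9f 9f ┃nages incom
    ┃00000030  ca ca ca ┃           
    ┃00000040  61 ad 9a ┃enerates da


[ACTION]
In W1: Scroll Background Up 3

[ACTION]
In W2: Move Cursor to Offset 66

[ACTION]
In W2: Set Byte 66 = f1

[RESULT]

    ┃$ l┏━━━━━━━━━━━━━━━━━━━━━━━━━━━
    ┃-rw┃ DialogModal               
    ┃-rw┠───────────────────────────
    ┃-rw┃Data processing generates m
    ┃$ w┃Data processing monitors th
    ┗━━━┃The algorithm implements qu
        ┃The architecture transforms
        ┃Th┌─────────────────────┐or
    ┏━━━━━━━━━━━━━━━━━━━┓        │gu
    ┃ HexEditor         ┃changes?│ t
    ┠───────────────────┨Cancel  │tc
    ┃00000000  44 98 98 ┃────────┘  
    ┃00000010  9b 9b a6 ┃oordinates 
    ┃00000020  a7 9f 9f ┃nages incom
    ┃00000030  ca ca ca ┃           
    ┃00000040  61 ad F1 ┃enerates da


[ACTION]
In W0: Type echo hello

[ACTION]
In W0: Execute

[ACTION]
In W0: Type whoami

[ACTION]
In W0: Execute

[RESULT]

    ┃$ e┏━━━━━━━━━━━━━━━━━━━━━━━━━━━
    ┃hel┃ DialogModal               
    ┃$ w┠───────────────────────────
    ┃bob┃Data processing generates m
    ┃$ █┃Data processing monitors th
    ┗━━━┃The algorithm implements qu
        ┃The architecture transforms
        ┃Th┌─────────────────────┐or
    ┏━━━━━━━━━━━━━━━━━━━┓        │gu
    ┃ HexEditor         ┃changes?│ t
    ┠───────────────────┨Cancel  │tc
    ┃00000000  44 98 98 ┃────────┘  
    ┃00000010  9b 9b a6 ┃oordinates 
    ┃00000020  a7 9f 9f ┃nages incom
    ┃00000030  ca ca ca ┃           
    ┃00000040  61 ad F1 ┃enerates da


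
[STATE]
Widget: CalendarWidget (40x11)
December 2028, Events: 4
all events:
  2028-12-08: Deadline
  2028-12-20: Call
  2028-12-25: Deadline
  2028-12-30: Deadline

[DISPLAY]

             December 2028              
Mo Tu We Th Fr Sa Su                    
             1  2  3                    
 4  5  6  7  8*  9 10                   
11 12 13 14 15 16 17                    
18 19 20* 21 22 23 24                   
25* 26 27 28 29 30* 31                  
                                        
                                        
                                        
                                        


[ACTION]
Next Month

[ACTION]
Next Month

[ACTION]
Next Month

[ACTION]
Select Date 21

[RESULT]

               March 2029               
Mo Tu We Th Fr Sa Su                    
          1  2  3  4                    
 5  6  7  8  9 10 11                    
12 13 14 15 16 17 18                    
19 20 [21] 22 23 24 25                  
26 27 28 29 30 31                       
                                        
                                        
                                        
                                        


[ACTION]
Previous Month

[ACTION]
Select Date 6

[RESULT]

             February 2029              
Mo Tu We Th Fr Sa Su                    
          1  2  3  4                    
 5 [ 6]  7  8  9 10 11                  
12 13 14 15 16 17 18                    
19 20 21 22 23 24 25                    
26 27 28                                
                                        
                                        
                                        
                                        


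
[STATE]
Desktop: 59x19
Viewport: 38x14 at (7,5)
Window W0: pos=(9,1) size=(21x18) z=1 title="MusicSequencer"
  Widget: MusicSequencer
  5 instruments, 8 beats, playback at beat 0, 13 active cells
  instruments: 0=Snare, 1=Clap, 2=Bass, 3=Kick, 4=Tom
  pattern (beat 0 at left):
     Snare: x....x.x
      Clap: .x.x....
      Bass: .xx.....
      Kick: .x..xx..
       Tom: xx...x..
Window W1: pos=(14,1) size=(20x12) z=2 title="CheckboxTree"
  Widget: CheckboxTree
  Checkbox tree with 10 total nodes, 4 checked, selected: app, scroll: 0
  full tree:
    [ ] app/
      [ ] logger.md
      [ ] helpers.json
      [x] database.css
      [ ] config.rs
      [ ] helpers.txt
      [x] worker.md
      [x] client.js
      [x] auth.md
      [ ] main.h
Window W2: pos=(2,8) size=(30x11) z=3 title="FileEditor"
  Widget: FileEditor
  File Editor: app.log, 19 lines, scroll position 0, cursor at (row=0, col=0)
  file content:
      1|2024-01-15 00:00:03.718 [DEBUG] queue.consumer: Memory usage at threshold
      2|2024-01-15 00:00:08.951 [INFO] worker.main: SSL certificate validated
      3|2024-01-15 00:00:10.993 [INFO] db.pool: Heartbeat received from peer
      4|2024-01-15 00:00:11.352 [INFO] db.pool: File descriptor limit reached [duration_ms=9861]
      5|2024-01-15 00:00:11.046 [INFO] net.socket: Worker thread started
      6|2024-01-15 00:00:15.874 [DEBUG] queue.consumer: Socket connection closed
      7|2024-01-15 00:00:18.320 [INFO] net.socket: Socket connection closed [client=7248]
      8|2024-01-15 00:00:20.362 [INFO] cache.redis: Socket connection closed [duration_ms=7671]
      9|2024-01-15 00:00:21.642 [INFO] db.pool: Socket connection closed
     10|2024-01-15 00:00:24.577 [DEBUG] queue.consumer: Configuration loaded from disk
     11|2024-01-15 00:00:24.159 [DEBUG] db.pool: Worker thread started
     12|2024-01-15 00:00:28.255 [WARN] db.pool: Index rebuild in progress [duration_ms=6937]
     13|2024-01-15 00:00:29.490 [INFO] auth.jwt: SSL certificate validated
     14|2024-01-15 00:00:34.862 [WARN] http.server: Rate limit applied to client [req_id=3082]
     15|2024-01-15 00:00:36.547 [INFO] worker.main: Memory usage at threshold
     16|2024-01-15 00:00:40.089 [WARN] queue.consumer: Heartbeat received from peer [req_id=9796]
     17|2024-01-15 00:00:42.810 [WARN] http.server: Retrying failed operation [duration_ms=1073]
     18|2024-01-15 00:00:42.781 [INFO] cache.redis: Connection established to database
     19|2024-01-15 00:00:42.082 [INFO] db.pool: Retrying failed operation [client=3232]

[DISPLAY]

  ┃ Sna┃   [ ] logger.md  ┃           
  ┃  Cl┃   [ ] helpers.jso┃           
  ┃  Ba┃   [x] database.cs┃           
━━━━━━━━━━━━━━━━━━━━━━━━┓ ┃           
eEditor                 ┃t┃           
────────────────────────┨ ┃           
-01-15 00:00:03.718 [DE▲┃ ┃           
-01-15 00:00:08.951 [IN█┃━┛           
-01-15 00:00:10.993 [IN░┃             
-01-15 00:00:11.352 [IN░┃             
-01-15 00:00:11.046 [IN░┃             
-01-15 00:00:15.874 [DE░┃             
-01-15 00:00:18.320 [IN▼┃             
━━━━━━━━━━━━━━━━━━━━━━━━┛             


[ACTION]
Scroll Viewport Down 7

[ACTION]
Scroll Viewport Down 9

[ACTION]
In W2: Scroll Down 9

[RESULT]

  ┃ Sna┃   [ ] logger.md  ┃           
  ┃  Cl┃   [ ] helpers.jso┃           
  ┃  Ba┃   [x] database.cs┃           
━━━━━━━━━━━━━━━━━━━━━━━━┓ ┃           
eEditor                 ┃t┃           
────────────────────────┨ ┃           
-01-15 00:00:24.577 [DE▲┃ ┃           
-01-15 00:00:24.159 [DE░┃━┛           
-01-15 00:00:28.255 [WA░┃             
-01-15 00:00:29.490 [IN░┃             
-01-15 00:00:34.862 [WA█┃             
-01-15 00:00:36.547 [IN░┃             
-01-15 00:00:40.089 [WA▼┃             
━━━━━━━━━━━━━━━━━━━━━━━━┛             


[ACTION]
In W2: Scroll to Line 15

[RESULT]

  ┃ Sna┃   [ ] logger.md  ┃           
  ┃  Cl┃   [ ] helpers.jso┃           
  ┃  Ba┃   [x] database.cs┃           
━━━━━━━━━━━━━━━━━━━━━━━━┓ ┃           
eEditor                 ┃t┃           
────────────────────────┨ ┃           
-01-15 00:00:29.490 [IN▲┃ ┃           
-01-15 00:00:34.862 [WA░┃━┛           
-01-15 00:00:36.547 [IN░┃             
-01-15 00:00:40.089 [WA░┃             
-01-15 00:00:42.810 [WA░┃             
-01-15 00:00:42.781 [IN█┃             
-01-15 00:00:42.082 [IN▼┃             
━━━━━━━━━━━━━━━━━━━━━━━━┛             


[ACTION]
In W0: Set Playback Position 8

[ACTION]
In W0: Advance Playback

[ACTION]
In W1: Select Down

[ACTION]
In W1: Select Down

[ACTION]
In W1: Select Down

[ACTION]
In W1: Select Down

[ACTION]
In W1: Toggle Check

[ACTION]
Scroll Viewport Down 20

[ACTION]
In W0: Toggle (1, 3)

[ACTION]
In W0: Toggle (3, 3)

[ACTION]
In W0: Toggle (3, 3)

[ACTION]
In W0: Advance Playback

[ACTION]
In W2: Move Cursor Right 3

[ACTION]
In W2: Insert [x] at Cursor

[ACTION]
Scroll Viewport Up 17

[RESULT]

                                      
  ┏━━━━┏━━━━━━━━━━━━━━━━━━┓           
  ┃ Mus┃ CheckboxTree     ┃           
  ┠────┠──────────────────┨           
  ┃    ┃ [-] app/         ┃           
  ┃ Sna┃   [ ] logger.md  ┃           
  ┃  Cl┃   [ ] helpers.jso┃           
  ┃  Ba┃   [x] database.cs┃           
━━━━━━━━━━━━━━━━━━━━━━━━┓ ┃           
eEditor                 ┃t┃           
────────────────────────┨ ┃           
-01-15 00:00:29.490 [IN▲┃ ┃           
-01-15 00:00:34.862 [WA░┃━┛           
-01-15 00:00:36.547 [IN░┃             


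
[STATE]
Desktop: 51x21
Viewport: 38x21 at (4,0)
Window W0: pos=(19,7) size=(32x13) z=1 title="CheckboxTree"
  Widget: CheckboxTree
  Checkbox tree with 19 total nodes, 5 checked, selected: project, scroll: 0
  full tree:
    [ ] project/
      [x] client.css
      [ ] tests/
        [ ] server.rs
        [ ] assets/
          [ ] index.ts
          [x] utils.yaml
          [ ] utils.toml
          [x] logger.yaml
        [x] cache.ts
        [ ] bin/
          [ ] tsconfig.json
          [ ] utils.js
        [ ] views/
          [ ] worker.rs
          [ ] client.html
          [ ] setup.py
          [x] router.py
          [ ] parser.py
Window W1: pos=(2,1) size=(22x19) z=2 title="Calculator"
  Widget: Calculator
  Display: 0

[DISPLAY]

                                      
━━━━━━━━━━━━━━━━━━━┓                  
Calculator         ┃                  
───────────────────┨                  
                  0┃                  
───┬───┬───┬───┐   ┃                  
 7 │ 8 │ 9 │ ÷ │   ┃                  
───┼───┼───┼───┤   ┃━━━━━━━━━━━━━━━━━━
 4 │ 5 │ 6 │ × │   ┃ckboxTree         
───┼───┼───┼───┤   ┃──────────────────
 1 │ 2 │ 3 │ - │   ┃ project/         
───┼───┼───┼───┤   ┃x] client.css     
 0 │ . │ = │ + │   ┃-] tests/         
───┼───┼───┼───┤   ┃ [ ] server.rs    
 C │ MC│ MR│ M+│   ┃ [-] assets/      
───┴───┴───┴───┘   ┃   [ ] index.ts   
                   ┃   [x] utils.yaml 
                   ┃   [ ] utils.toml 
                   ┃   [x] logger.yaml
━━━━━━━━━━━━━━━━━━━┛━━━━━━━━━━━━━━━━━━
                                      


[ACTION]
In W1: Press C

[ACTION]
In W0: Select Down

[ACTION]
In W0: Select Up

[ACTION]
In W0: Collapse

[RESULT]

                                      
━━━━━━━━━━━━━━━━━━━┓                  
Calculator         ┃                  
───────────────────┨                  
                  0┃                  
───┬───┬───┬───┐   ┃                  
 7 │ 8 │ 9 │ ÷ │   ┃                  
───┼───┼───┼───┤   ┃━━━━━━━━━━━━━━━━━━
 4 │ 5 │ 6 │ × │   ┃ckboxTree         
───┼───┼───┼───┤   ┃──────────────────
 1 │ 2 │ 3 │ - │   ┃ project/         
───┼───┼───┼───┤   ┃                  
 0 │ . │ = │ + │   ┃                  
───┼───┼───┼───┤   ┃                  
 C │ MC│ MR│ M+│   ┃                  
───┴───┴───┴───┘   ┃                  
                   ┃                  
                   ┃                  
                   ┃                  
━━━━━━━━━━━━━━━━━━━┛━━━━━━━━━━━━━━━━━━
                                      


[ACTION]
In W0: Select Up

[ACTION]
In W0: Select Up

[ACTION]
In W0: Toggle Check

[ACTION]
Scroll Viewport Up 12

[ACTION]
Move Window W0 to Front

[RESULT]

                                      
━━━━━━━━━━━━━━━━━━━┓                  
Calculator         ┃                  
───────────────────┨                  
                  0┃                  
───┬───┬───┬───┐   ┃                  
 7 │ 8 │ 9 │ ÷ │   ┃                  
───┼───┼───┼───┏━━━━━━━━━━━━━━━━━━━━━━
 4 │ 5 │ 6 │ × ┃ CheckboxTree         
───┼───┼───┼───┠──────────────────────
 1 │ 2 │ 3 │ - ┃>[x] project/         
───┼───┼───┼───┃                      
 0 │ . │ = │ + ┃                      
───┼───┼───┼───┃                      
 C │ MC│ MR│ M+┃                      
───┴───┴───┴───┃                      
               ┃                      
               ┃                      
               ┃                      
━━━━━━━━━━━━━━━┗━━━━━━━━━━━━━━━━━━━━━━
                                      
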